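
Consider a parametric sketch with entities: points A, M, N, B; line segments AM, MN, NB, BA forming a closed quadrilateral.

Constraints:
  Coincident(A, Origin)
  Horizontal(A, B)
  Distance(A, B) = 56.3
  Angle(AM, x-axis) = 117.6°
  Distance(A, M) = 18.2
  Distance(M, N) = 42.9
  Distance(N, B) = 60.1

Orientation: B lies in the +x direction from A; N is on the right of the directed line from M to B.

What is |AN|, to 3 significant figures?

25.6

A is at the origin; AB is horizontal with |AB| = 56.3 and B in +x, so B = (56.3, 0). AM runs at 117.6° with |AM| = 18.2, so M = (-8.43, 16.1). N is determined by |MN| = 42.9 and |NB| = 60.1 together: it lies at the intersection of circle(M, 42.9) and circle(B, 60.1). With |MB| = 66.7, the foot of the radical line on MB is 20.1 from M and the perpendicular offset is √(42.9² − 20.1²) = 37.9. Taking the right-of-MB solution: N = (1.88, -25.5).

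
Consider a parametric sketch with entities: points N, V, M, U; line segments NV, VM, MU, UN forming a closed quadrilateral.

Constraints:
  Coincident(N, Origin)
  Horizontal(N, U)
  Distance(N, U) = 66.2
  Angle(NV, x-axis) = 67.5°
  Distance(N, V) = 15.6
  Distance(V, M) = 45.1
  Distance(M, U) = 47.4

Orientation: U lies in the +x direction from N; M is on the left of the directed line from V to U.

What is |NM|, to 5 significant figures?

58.980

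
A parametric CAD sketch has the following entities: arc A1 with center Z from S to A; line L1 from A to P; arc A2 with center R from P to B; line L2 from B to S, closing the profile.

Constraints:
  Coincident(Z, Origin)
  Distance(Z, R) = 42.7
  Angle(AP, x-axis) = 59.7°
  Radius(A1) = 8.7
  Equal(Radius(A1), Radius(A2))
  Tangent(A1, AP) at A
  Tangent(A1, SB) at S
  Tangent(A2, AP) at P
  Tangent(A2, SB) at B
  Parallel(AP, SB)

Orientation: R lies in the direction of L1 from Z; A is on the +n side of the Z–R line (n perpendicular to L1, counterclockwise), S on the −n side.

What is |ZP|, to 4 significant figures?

43.58

The slot axis is L1's direction at 59.7°, so u = (cos 59.7°, sin 59.7°) = (0.5045, 0.8634) and n = (−sin 59.7°, cos 59.7°) = (-0.8634, 0.5045). Z is at the origin and R lies 42.7 along u from Z, so R = 42.7·u = (21.54, 36.87). Tangency of A1 to both parallel lines with radius 8.7 puts A and S at Z ± 8.7·n: A = (-7.512, 4.389), S = (7.512, -4.389). Equal radii place P and B the same way about R: P = R + 8.7·n = (14.03, 41.26), B = R − 8.7·n = (29.05, 32.48). Then |ZP| = |P − Z| = 43.58.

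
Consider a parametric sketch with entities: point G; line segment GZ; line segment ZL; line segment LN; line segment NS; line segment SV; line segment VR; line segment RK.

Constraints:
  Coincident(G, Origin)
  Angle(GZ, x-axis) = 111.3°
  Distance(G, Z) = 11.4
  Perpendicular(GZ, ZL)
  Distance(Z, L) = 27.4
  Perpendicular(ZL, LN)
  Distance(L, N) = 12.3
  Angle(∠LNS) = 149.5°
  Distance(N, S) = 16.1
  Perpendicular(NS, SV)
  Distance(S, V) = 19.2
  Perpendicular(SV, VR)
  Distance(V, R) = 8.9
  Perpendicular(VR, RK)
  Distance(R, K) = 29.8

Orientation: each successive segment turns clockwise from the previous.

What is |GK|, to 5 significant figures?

35.169

G is at the origin; GZ runs at 111.3° with length 11.4, so Z = (-4.1411, 10.621). GZ is perpendicular to ZL, so ZL runs at 21.300°; with |ZL| = 27.4, L = (21.387, 20.574). The perpendicularity gives LN at right angles to ZL, so LN runs at -68.700°; with |LN| = 12.3, N = (25.855, 9.1146). ∠LNS = 149.5° gives NS at -99.200° from the x-axis; with |NS| = 16.1, S = (23.281, -6.7783). NS ⟂ SV, so SV runs at 170.80°; with |SV| = 19.2, V = (4.3282, -3.7086). The perpendicularity gives VR at right angles to SV, so VR runs at 80.800°; with |VR| = 8.9, R = (5.7511, 5.0769). VR is perpendicular to RK, so RK runs at -9.2000°; with |RK| = 29.8, K = (35.168, 0.31244). Then |GK| = |K − G| = 35.169.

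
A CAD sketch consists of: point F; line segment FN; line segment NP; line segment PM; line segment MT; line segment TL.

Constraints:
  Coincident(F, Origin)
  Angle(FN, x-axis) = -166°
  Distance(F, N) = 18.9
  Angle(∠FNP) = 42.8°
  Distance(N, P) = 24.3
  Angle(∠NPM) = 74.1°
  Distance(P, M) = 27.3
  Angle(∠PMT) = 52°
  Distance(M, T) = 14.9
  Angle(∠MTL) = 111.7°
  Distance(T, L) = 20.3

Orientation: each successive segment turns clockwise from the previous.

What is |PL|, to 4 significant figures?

6.194

∠PMT = 52.0° gives MT at -177.1° from the x-axis; with |MT| = 14.9, T = (-2.039, -5.628). ∠MTL = 111.7° gives TL at 114.6° from the x-axis; with |TL| = 20.3, L = (-10.49, 12.83). Then |PL| = |L − P| = 6.194.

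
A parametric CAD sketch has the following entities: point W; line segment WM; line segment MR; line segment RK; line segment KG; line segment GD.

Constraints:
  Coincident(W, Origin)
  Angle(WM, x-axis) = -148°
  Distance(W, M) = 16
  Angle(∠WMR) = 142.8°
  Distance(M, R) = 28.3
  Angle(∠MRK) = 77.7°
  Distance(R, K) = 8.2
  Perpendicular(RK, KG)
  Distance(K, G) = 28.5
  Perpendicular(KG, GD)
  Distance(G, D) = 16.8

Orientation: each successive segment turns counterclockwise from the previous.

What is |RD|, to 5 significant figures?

29.769

RK ⟂ KG, so KG runs at 81.500°; with |KG| = 28.5, G = (-11.296, -7.9594). The perpendicularity gives GD at right angles to KG, so GD runs at 171.50°; with |GD| = 16.8, D = (-27.911, -5.4762). Then |RD| = |D − R| = 29.769.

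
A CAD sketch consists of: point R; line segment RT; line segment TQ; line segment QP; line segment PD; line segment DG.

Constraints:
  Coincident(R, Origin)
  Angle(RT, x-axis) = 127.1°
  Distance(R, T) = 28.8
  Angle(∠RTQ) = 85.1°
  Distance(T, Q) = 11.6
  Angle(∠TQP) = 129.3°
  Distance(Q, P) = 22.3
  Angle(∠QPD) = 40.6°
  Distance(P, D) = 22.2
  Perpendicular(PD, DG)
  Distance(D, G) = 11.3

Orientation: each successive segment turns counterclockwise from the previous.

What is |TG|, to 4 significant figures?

6.264

R is at the origin; RT runs at 127.1° with length 28.8, so T = (-17.37, 22.97). ∠RTQ = 85.1° gives TQ at -138.0° from the x-axis; with |TQ| = 11.6, Q = (-25.99, 15.21). ∠TQP = 129.3° gives QP at -87.30° from the x-axis; with |QP| = 22.3, P = (-24.94, -7.067). ∠QPD = 40.6° gives PD at 52.10° from the x-axis; with |PD| = 22.2, D = (-11.31, 10.45). PD is perpendicular to DG, so DG runs at 142.1°; with |DG| = 11.3, G = (-20.22, 17.39). Then |TG| = |G − T| = 6.264.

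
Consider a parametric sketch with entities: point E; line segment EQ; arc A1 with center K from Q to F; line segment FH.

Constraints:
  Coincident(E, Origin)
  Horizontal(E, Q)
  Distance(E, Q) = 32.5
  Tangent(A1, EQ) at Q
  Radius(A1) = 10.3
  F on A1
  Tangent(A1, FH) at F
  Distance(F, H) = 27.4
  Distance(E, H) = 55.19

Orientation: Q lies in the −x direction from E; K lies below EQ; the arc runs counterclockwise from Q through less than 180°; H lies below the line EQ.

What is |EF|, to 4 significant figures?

44.26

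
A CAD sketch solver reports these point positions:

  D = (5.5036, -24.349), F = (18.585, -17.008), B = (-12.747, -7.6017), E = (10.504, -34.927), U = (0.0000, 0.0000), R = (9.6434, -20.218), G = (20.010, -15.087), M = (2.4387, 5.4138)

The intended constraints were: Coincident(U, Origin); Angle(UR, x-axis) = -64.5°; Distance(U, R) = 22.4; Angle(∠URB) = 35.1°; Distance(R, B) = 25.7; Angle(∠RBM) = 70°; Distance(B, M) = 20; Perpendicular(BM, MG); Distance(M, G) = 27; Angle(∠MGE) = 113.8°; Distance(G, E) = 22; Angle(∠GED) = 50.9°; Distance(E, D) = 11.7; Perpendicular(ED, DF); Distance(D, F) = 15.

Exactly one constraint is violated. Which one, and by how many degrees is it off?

Perpendicular(ED, DF) — off by 4.00°.

U = (0.00, 0.00) ✓; UR at -64.50° ✓; |UR| = 22.40 ✓; ∠URB = 35.10° ✓; |RB| = 25.70 ✓; ∠RBM = 70.00° ✓; |BM| = 20.00 ✓; ∠(BM, MG) = 90.00° ✓; |MG| = 27.00 ✓; ∠MGE = 113.8° ✓; |GE| = 22.00 ✓; ∠GED = 50.90° ✓; |ED| = 11.70 ✓; ∠(ED, DF) = 86.00° ✗; |DF| = 15.00 ✓.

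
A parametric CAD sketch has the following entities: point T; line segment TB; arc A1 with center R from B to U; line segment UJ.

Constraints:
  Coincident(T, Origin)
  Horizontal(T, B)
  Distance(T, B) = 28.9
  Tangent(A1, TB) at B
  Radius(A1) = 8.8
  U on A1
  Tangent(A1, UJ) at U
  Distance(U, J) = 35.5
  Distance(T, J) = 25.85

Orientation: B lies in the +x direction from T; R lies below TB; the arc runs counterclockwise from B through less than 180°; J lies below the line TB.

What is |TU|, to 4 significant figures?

23.20

T is at the origin; T and B share the same y with |TB| = 28.9 and B on the +x side, so B = (28.90, 0.000). A1 meets TB tangentially, so RB is at right angles to TB, so R = B + (0, -8.8) = (28.90, -8.800). Since RU ⟂ UJ (tangency), |RJ| = √(8.8² + 35.5²) = 36.57 regardless of where U sits on A1. So J lies on both circle(T, 25.85) and circle(R, 36.57); the below-TB intersection is J = (-3.588, -25.60). U is the foot of the tangent from J: U = (23.10, -2.185).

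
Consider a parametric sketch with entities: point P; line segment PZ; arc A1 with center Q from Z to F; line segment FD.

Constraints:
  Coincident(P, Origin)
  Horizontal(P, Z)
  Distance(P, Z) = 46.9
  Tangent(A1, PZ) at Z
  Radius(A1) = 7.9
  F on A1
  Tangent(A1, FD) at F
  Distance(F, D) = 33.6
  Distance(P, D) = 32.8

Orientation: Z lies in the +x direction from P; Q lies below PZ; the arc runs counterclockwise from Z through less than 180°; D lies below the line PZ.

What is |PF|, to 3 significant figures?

41.2

Checks: |PZ| = 46.90 ✓; |QF| = 7.900 ✓; ∠(QF, FD) = 90.00° ✓; |FD| = 33.60 ✓; |PD| = 32.80 ✓.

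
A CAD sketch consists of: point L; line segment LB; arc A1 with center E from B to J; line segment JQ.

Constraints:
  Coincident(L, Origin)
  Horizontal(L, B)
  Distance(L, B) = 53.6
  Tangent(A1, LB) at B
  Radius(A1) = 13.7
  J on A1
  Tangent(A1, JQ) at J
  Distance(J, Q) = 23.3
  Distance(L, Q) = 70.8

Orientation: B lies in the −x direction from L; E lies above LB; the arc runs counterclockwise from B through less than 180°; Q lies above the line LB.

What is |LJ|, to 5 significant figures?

48.676

L is at the origin; L and B share the same y with |LB| = 53.6 and B on the −x side, so B = (-53.600, 0.0000). Tangency of A1 to LB means the radius EB is perpendicular to LB, so E = B + (0, 13.7) = (-53.600, 13.700). Since EJ ⟂ JQ (tangency), |EQ| = √(13.7² + 23.3²) = 27.029 regardless of where J sits on A1. So Q lies on both circle(L, 70.8) and circle(E, 27.029); the above-LB intersection is Q = (-58.185, 40.337). J is the foot of the tangent from Q: J = (-43.139, 22.547).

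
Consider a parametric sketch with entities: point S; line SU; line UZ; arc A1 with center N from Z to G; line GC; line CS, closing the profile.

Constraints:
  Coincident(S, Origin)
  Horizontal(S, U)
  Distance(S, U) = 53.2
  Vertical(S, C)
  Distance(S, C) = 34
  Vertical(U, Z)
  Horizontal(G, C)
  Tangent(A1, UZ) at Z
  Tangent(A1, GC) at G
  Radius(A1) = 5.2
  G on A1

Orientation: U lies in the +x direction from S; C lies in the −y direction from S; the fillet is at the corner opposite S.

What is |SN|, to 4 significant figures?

55.98

S is at the origin; SU is horizontal with |SU| = 53.2 and U on the +x side, so U = (53.20, 0.000). SC is vertical with |SC| = 34.0 and C on the −y side, so C = (0.000, -34.00). The virtual corner opposite S is at (53.20, -34.00). The tangent condition forces NZ to be normal to UZ and tangency of A1 to GC means the radius NG is perpendicular to GC, with radius 5.2, so the center N sits 5.2 in from both sides at N = (48.00, -28.80). Then |SN| = |N − S| = 55.98.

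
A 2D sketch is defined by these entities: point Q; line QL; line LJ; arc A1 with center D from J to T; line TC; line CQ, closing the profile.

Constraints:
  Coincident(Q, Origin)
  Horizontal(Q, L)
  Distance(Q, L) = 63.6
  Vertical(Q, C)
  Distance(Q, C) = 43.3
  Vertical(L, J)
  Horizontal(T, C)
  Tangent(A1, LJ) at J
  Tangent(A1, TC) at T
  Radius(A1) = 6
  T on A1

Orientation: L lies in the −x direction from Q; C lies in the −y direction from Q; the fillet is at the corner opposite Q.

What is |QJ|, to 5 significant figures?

73.731

Q is at the origin; Q and L share the same y with |QL| = 63.6 and L on the −x side, so L = (-63.600, 0.0000). QC is vertical with |QC| = 43.3 and C on the −y side, so C = (0.0000, -43.300). The virtual corner opposite Q is at (-63.600, -43.300). A1 meets LJ tangentially, so DJ is at right angles to LJ and the tangent condition forces DT to be normal to TC, with radius 6.0, so the center D sits 6.0 in from both sides at D = (-57.600, -37.300). That places the tangent points at J = (-63.600, -37.300) on LJ and T = (-57.600, -43.300) on TC. Then |QJ| = |J − Q| = 73.731.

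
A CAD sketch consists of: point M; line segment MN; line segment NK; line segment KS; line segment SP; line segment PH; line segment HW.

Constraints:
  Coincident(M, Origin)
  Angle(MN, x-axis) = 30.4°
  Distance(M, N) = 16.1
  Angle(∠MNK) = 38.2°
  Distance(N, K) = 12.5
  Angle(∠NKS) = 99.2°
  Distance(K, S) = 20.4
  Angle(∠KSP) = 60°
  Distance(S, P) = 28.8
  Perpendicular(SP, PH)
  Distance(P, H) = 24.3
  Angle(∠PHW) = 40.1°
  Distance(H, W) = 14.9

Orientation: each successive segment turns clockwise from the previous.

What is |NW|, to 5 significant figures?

2.7024

M is at the origin; MN runs at 30.4° with length 16.1, so N = (13.886, 8.1471). ∠MNK = 38.2° gives NK at -111.40° from the x-axis; with |NK| = 12.5, K = (9.3255, -3.4911). ∠NKS = 99.2° gives KS at 167.80° from the x-axis; with |KS| = 20.4, S = (-10.614, 0.81997). ∠KSP = 60.0° gives SP at 47.800° from the x-axis; with |SP| = 28.8, P = (8.7318, 22.155). The perpendicularity gives PH at right angles to SP, so PH runs at -42.200°; with |PH| = 24.3, H = (26.733, 5.8323). ∠PHW = 40.1° gives HW at 177.90° from the x-axis; with |HW| = 14.9, W = (11.843, 6.3783). Then |NW| = |W − N| = 2.7024.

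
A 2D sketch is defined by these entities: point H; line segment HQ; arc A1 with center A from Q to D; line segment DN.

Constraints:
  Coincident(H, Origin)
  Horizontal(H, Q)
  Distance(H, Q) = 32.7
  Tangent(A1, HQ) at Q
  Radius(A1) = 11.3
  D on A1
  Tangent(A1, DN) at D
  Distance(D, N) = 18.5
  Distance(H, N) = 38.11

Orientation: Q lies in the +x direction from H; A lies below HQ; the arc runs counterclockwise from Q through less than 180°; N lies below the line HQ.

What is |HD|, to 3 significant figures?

24.6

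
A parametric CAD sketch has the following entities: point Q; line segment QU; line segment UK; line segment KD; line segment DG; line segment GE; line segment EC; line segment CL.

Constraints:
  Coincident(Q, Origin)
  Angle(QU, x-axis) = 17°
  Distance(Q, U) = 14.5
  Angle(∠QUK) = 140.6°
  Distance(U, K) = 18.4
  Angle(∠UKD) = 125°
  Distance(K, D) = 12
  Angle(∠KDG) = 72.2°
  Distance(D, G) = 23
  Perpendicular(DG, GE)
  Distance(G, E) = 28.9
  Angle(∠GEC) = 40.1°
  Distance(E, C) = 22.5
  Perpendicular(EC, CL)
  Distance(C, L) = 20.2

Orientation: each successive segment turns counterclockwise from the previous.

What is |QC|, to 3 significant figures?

26.2

The perpendicularity gives GE at right angles to DG, so GE runs at -50.8°; with |GE| = 28.9, E = (20.1, -6.19). ∠GEC = 40.1° gives EC at 89.1° from the x-axis; with |EC| = 22.5, C = (20.5, 16.3). Then |QC| = |C − Q| = 26.2.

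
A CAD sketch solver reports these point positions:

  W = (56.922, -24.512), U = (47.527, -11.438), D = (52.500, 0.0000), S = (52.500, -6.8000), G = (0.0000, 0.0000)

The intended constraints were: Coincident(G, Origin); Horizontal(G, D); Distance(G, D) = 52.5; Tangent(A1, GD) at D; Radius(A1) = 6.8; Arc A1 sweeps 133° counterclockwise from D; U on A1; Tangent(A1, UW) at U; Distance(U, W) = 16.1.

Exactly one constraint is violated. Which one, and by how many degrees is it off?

Tangent(A1, UW) at U — off by 7.30°.

G = (0.00, 0.00) ✓; G.y = 0.00, D.y = 0.00 ✓; |GD| = 52.50 ✓; ∠(SD, DG) = 90.00° ✓; |SD| = 6.800 ✓; bearing(S→U) − bearing(S→D) = 133.0° ✓; |SU| = 6.800 ✓; ∠(SU, UW) = 97.30° ✗; |UW| = 16.10 ✓.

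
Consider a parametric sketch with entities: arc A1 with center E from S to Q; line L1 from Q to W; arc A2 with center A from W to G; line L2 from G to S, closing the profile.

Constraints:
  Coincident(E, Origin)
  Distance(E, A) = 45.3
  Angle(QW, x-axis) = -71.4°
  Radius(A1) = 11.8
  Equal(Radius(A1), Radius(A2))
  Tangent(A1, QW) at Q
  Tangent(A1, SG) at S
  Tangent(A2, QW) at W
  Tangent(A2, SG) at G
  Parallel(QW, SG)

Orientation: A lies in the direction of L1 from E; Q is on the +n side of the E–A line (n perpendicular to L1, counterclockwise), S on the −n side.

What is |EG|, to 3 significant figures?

46.8

The slot axis is L1's direction at -71.4°, so u = (cos -71.4°, sin -71.4°) = (0.319, -0.948) and n = (−sin -71.4°, cos -71.4°) = (0.948, 0.319). E is at the origin and A lies 45.3 along u from E, so A = 45.3·u = (14.4, -42.9). Tangency of A1 to both parallel lines with radius 11.8 puts Q and S at E ± 11.8·n: Q = (11.2, 3.76), S = (-11.2, -3.76). Equal radii place W and G the same way about A: W = A + 11.8·n = (25.6, -39.2), G = A − 11.8·n = (3.27, -46.7). Then |EG| = |G − E| = 46.8.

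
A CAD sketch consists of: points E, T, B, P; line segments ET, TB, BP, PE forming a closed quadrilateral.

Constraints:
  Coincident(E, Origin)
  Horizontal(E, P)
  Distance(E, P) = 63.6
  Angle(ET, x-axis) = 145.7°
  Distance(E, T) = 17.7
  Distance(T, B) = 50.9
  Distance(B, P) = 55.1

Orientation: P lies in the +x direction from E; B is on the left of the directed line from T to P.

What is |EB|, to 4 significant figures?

48.16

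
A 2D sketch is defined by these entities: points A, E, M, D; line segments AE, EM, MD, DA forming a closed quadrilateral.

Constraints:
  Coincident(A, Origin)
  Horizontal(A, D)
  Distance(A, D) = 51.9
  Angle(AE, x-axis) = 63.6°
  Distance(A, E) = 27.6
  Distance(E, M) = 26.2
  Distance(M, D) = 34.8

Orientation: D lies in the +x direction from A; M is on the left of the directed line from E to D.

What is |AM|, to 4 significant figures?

49.12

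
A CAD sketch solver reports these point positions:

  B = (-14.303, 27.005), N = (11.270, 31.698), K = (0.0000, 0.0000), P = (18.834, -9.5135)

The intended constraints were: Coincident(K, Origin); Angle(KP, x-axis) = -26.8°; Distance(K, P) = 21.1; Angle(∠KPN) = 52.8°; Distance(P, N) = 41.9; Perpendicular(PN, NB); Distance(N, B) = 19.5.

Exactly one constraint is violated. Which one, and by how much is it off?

Distance(N, B) = 19.5 — off by 6.50.

K = (0.00, 0.00) ✓; KP at -26.80° ✓; |KP| = 21.10 ✓; ∠KPN = 52.80° ✓; |PN| = 41.90 ✓; ∠(PN, NB) = 90.00° ✓; |NB| = 26.00 ✗.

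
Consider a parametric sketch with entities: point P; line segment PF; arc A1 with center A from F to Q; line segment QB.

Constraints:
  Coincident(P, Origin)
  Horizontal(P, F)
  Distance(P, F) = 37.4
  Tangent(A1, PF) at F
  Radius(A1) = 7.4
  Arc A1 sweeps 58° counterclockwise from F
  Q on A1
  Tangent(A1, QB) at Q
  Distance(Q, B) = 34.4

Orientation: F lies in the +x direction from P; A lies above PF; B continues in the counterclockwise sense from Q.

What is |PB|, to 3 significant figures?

70.0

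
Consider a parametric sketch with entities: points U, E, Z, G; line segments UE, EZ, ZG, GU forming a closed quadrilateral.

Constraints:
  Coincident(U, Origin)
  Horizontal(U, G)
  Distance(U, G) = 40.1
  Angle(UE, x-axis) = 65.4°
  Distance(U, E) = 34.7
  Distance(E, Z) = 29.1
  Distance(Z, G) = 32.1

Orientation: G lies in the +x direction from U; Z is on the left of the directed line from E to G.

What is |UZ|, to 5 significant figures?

53.986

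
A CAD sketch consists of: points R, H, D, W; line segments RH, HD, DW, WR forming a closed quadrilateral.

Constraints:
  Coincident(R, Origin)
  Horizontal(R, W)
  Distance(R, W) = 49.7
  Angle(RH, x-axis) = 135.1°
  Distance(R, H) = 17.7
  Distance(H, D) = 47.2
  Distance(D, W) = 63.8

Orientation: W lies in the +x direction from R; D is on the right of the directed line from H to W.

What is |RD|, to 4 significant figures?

34.25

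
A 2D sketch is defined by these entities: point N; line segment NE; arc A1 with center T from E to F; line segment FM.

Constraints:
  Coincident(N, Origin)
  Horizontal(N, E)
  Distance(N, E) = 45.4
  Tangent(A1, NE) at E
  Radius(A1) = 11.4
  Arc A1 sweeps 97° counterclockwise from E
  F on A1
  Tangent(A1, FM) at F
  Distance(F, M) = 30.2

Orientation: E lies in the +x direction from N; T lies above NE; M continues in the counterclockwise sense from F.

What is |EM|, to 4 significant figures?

43.44

N is at the origin; NE is horizontal with |NE| = 45.4 and E on the +x side, so E = (45.40, 0.000). The tangent condition forces TE to be normal to NE, so T = E + (0, 11.4) = (45.40, 11.40). On A1, E sits at bearing -90° from T; a 97° counterclockwise sweep puts F at bearing 7°, so F = T + 11.4·(cos 7°, sin 7°) = (56.72, 12.79). A1 meets FM tangentially, so TF is at right angles to FM, so FM runs along (−sin 7°, cos 7°); with |FM| = 30.2, M = (53.03, 42.76). Then |EM| = |M − E| = 43.44.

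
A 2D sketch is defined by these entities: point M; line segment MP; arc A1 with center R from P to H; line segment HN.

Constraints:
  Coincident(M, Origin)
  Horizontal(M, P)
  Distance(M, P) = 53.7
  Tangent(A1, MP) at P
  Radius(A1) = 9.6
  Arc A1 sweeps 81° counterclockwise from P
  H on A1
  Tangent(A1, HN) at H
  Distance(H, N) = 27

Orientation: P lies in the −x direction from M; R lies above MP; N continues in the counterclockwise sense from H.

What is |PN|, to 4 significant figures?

37.37

On A1, P sits at bearing -90° from R; an 81° counterclockwise sweep puts H at bearing -9°, so H = R + 9.6·(cos -9°, sin -9°) = (-44.22, 8.098). Tangency of A1 to HN means the radius RH is perpendicular to HN, so HN runs along (−sin -9°, cos -9°); with |HN| = 27.0, N = (-39.99, 34.77). Then |PN| = |N − P| = 37.37.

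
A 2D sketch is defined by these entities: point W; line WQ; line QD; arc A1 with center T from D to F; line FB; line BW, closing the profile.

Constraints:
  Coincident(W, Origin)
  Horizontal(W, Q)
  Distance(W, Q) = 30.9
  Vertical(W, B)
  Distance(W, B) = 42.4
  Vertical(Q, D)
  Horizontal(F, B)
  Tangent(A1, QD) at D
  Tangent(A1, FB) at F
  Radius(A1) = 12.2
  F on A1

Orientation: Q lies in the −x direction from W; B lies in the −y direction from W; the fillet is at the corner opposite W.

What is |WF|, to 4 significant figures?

46.34

W is at the origin; WQ is horizontal with |WQ| = 30.9 and Q on the −x side, so Q = (-30.90, 0.000). WB is vertical with |WB| = 42.4 and B on the −y side, so B = (0.000, -42.40). The virtual corner opposite W is at (-30.90, -42.40). Since A1 is tangent to QD there, TD ⟂ QD and the tangent condition forces TF to be normal to FB, with radius 12.2, so the center T sits 12.2 in from both sides at T = (-18.70, -30.20). That places the tangent points at D = (-30.90, -30.20) on QD and F = (-18.70, -42.40) on FB. Then |WF| = |F − W| = 46.34.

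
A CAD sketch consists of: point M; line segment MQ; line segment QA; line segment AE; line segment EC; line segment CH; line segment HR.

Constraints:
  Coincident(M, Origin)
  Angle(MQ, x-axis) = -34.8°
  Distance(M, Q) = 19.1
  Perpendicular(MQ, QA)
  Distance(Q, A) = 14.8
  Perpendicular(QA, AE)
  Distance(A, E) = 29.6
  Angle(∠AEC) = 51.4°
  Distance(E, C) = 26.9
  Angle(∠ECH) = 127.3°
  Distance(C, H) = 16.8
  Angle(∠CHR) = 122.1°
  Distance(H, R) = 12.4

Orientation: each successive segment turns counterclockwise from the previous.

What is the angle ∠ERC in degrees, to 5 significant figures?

39.533°

M is at the origin; MQ runs at -34.8° with length 19.1, so Q = (15.684, -10.901). The perpendicularity gives QA at right angles to MQ, so QA runs at 55.200°; with |QA| = 14.8, A = (24.131, 1.2524). The perpendicularity gives AE at right angles to QA, so AE runs at 145.20°; with |AE| = 29.6, E = (-0.17551, 18.146). ∠AEC = 51.4° gives EC at -86.200° from the x-axis; with |EC| = 26.9, C = (1.6073, -8.6954). ∠ECH = 127.3° gives CH at -33.500° from the x-axis; with |CH| = 16.8, H = (15.617, -17.968). ∠CHR = 122.1° gives HR at 24.400° from the x-axis; with |HR| = 12.4, R = (26.909, -12.845). Then cos ∠ERC = RE·RC / (|RE||RC|), giving 39.533°.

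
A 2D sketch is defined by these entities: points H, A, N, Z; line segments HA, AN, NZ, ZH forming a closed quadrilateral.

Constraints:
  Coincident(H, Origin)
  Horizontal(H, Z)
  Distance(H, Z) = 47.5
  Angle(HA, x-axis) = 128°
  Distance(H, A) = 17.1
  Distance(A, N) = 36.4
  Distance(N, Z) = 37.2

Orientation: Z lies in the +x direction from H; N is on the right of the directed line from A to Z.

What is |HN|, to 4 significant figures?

19.33

Checks: |AN| = 36.40 ✓; |NZ| = 37.20 ✓.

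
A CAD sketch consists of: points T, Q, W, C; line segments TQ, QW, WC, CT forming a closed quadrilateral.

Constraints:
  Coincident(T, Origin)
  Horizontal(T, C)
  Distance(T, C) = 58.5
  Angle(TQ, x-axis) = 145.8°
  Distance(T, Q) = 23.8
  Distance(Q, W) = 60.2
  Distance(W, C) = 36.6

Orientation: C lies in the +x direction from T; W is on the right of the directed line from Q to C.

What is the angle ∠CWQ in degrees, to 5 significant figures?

107.54°

Checks: |QW| = 60.20 ✓; |WC| = 36.60 ✓.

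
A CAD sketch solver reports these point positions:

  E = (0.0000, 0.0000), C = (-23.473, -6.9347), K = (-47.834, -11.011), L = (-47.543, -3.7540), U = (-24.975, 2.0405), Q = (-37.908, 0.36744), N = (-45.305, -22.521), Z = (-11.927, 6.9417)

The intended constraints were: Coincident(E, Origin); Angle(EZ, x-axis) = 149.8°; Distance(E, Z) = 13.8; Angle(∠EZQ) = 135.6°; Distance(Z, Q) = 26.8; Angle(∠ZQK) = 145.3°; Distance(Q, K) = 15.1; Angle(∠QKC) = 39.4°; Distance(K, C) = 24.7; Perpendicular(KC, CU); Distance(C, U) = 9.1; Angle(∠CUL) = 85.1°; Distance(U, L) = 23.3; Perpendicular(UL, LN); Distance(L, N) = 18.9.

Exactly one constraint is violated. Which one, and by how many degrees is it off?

Perpendicular(UL, LN) — off by 7.60°.

E = (0.00, 0.00) ✓; EZ at 149.8° ✓; |EZ| = 13.80 ✓; ∠EZQ = 135.6° ✓; |ZQ| = 26.80 ✓; ∠ZQK = 145.3° ✓; |QK| = 15.10 ✓; ∠QKC = 39.40° ✓; |KC| = 24.70 ✓; ∠(KC, CU) = 90.00° ✓; |CU| = 9.100 ✓; ∠CUL = 85.10° ✓; |UL| = 23.30 ✓; ∠(UL, LN) = 82.40° ✗; |LN| = 18.90 ✓.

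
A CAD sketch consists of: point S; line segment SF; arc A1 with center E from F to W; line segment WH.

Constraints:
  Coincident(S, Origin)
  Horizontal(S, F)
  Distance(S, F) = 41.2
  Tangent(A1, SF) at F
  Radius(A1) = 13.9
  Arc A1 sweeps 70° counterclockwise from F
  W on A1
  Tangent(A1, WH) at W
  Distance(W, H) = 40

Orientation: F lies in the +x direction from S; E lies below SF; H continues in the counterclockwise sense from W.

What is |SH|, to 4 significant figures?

48.92

S is at the origin; S and F share the same y with |SF| = 41.2 and F on the +x side, so F = (41.20, 0.000). The tangent condition forces EF to be normal to SF, so E = F + (0, -13.9) = (41.20, -13.90). On A1, F sits at bearing 90° from E; a 70° counterclockwise sweep puts W at bearing 160°, so W = E + 13.9·(cos 160°, sin 160°) = (28.14, -9.146). Since A1 is tangent to WH there, EW ⟂ WH, so WH runs along (−sin 160°, cos 160°); with |WH| = 40.0, H = (14.46, -46.73). Then |SH| = |H − S| = 48.92.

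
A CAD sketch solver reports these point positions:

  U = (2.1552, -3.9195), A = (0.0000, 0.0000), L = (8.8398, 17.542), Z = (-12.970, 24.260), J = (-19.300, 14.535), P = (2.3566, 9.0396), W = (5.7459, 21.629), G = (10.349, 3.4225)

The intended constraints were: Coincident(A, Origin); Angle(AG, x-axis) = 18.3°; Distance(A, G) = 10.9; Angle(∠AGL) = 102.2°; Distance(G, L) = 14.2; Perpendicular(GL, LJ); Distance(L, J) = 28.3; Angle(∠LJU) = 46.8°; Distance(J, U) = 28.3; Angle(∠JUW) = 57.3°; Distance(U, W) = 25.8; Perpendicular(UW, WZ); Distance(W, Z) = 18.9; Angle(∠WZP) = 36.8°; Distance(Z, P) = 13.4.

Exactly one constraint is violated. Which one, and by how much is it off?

Distance(Z, P) = 13.4 — off by 8.20.

A = (0.00, 0.00) ✓; AG at 18.30° ✓; |AG| = 10.90 ✓; ∠AGL = 102.2° ✓; |GL| = 14.20 ✓; ∠(GL, LJ) = 90.00° ✓; |LJ| = 28.30 ✓; ∠LJU = 46.80° ✓; |JU| = 28.30 ✓; ∠JUW = 57.30° ✓; |UW| = 25.80 ✓; ∠(UW, WZ) = 90.00° ✓; |WZ| = 18.90 ✓; ∠WZP = 36.80° ✓; |ZP| = 21.60 ✗.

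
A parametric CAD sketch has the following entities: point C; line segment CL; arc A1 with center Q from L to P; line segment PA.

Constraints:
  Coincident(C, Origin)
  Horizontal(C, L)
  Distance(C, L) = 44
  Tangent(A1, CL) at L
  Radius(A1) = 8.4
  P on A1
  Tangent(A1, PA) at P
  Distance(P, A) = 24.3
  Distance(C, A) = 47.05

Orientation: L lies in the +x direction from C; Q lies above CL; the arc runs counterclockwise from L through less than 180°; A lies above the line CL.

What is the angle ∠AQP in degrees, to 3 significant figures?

70.9°

Checks: ∠(QL, LC) = 90.00° ✓; |QL| = 8.400 ✓; |QP| = 8.400 ✓; ∠(QP, PA) = 90.00° ✓; |PA| = 24.30 ✓; |CA| = 47.05 ✓.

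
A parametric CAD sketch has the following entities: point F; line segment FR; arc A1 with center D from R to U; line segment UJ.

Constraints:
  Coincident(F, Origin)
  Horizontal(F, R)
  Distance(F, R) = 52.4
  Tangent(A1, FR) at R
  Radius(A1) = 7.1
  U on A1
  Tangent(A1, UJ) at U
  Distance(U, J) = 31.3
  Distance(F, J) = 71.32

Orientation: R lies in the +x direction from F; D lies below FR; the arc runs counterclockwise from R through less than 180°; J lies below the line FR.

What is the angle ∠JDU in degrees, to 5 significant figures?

77.219°

F is at the origin; FR is horizontal with |FR| = 52.4 and R on the +x side, so R = (52.400, 0.0000). The tangent condition forces DR to be normal to FR, so D = R + (0, -7.1) = (52.400, -7.1000). Since DU ⟂ UJ (tangency), |DJ| = √(7.1² + 31.3²) = 32.095 regardless of where U sits on A1. So J lies on both circle(F, 71.32) and circle(D, 32.095); the below-FR intersection is J = (60.207, -38.231). U is the foot of the tangent from J: U = (46.066, -10.308).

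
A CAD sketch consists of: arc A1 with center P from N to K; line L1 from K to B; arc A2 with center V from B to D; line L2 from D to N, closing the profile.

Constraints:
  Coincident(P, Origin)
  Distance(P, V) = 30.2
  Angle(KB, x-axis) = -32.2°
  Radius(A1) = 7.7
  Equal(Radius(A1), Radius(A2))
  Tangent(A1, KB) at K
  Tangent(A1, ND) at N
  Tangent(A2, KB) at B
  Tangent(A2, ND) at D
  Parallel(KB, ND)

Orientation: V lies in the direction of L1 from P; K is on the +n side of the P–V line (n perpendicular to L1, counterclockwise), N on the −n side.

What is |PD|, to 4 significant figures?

31.17

Tangency of A1 to both parallel lines with radius 7.7 puts K and N at P ± 7.7·n: K = (4.103, 6.516), N = (-4.103, -6.516). Equal radii place B and D the same way about V: B = V + 7.7·n = (29.66, -9.577), D = V − 7.7·n = (21.45, -22.61). Then |PD| = |D − P| = 31.17.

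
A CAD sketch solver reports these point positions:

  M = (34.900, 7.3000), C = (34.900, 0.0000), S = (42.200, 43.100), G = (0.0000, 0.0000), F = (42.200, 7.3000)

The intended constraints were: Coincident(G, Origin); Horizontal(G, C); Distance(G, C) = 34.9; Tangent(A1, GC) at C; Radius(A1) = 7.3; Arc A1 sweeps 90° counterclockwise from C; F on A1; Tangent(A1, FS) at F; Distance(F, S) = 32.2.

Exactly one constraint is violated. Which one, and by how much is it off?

Distance(F, S) = 32.2 — off by 3.60.

G = (0.00, 0.00) ✓; G.y = 0.00, C.y = 0.00 ✓; |GC| = 34.90 ✓; ∠(MC, CG) = 90.00° ✓; |MC| = 7.300 ✓; bearing(M→F) − bearing(M→C) = 90.00° ✓; |MF| = 7.300 ✓; ∠(MF, FS) = 90.00° ✓; |FS| = 35.80 ✗.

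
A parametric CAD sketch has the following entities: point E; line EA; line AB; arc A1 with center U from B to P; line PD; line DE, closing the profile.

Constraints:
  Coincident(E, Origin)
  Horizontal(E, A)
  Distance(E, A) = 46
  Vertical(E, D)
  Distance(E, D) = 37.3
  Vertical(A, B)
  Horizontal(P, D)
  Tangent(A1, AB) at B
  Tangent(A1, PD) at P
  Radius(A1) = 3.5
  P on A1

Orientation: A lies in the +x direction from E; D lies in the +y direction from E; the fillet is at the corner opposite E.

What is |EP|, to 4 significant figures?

56.55

The virtual corner opposite E is at (46.00, 37.30). Since A1 is tangent to AB there, UB ⟂ AB and the tangent condition forces UP to be normal to PD, with radius 3.5, so the center U sits 3.5 in from both sides at U = (42.50, 33.80). That places the tangent points at B = (46.00, 33.80) on AB and P = (42.50, 37.30) on PD. Then |EP| = |P − E| = 56.55.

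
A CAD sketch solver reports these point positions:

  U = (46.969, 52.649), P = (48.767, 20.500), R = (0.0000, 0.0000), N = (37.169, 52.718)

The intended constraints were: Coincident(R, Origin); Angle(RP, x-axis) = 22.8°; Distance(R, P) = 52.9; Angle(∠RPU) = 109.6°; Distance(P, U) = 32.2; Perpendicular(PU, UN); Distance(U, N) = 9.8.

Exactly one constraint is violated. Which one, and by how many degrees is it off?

Perpendicular(PU, UN) — off by 3.60°.

R = (0.00, 0.00) ✓; RP at 22.80° ✓; |RP| = 52.90 ✓; ∠RPU = 109.6° ✓; |PU| = 32.20 ✓; ∠(PU, UN) = 86.40° ✗; |UN| = 9.800 ✓.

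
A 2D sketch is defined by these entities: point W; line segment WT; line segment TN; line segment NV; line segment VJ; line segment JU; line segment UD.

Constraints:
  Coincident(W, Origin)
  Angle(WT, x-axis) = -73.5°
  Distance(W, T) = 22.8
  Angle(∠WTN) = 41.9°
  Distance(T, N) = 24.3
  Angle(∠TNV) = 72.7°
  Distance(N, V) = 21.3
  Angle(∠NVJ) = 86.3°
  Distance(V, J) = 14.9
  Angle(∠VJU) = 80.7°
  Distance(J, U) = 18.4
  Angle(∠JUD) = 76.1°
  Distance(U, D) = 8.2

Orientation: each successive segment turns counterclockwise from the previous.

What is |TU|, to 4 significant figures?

13.37

W is at the origin; WT runs at -73.5° with length 22.8, so T = (6.476, -21.86). ∠WTN = 41.9° gives TN at 64.60° from the x-axis; with |TN| = 24.3, N = (16.90, 0.08996). ∠TNV = 72.7° gives NV at 171.9° from the x-axis; with |NV| = 21.3, V = (-4.189, 3.091). ∠NVJ = 86.3° gives VJ at -94.40° from the x-axis; with |VJ| = 14.9, J = (-5.332, -11.76). ∠VJU = 80.7° gives JU at 4.900° from the x-axis; with |JU| = 18.4, U = (13.00, -10.19). Then |TU| = |U − T| = 13.37.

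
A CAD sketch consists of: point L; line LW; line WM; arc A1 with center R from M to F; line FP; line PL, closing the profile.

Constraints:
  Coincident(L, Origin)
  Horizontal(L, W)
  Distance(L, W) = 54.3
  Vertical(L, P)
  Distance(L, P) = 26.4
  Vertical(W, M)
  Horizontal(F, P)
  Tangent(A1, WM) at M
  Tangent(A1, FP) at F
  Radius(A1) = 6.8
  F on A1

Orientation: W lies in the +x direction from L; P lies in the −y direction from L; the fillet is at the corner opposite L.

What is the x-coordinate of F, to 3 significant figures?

47.5

L is at the origin; LW is horizontal with |LW| = 54.3 and W on the +x side, so W = (54.3, 0.00). LP is vertical with |LP| = 26.4 and P on the −y side, so P = (0.00, -26.4). The virtual corner opposite L is at (54.3, -26.4). Tangency of A1 to WM means the radius RM is perpendicular to WM and tangency of A1 to FP means the radius RF is perpendicular to FP, with radius 6.8, so the center R sits 6.8 in from both sides at R = (47.5, -19.6). That places the tangent points at M = (54.3, -19.6) on WM and F = (47.5, -26.4) on FP. So F.x = 47.5.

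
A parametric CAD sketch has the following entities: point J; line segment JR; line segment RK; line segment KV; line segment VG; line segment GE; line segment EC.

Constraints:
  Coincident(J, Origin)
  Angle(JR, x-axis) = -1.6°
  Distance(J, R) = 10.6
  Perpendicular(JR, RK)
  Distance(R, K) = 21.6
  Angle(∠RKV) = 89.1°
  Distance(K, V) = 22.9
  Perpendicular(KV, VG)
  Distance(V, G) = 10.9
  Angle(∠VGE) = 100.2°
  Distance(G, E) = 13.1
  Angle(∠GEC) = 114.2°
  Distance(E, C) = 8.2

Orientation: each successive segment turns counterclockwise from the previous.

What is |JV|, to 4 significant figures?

24.54

JR ⟂ RK, so RK runs at 88.40°; with |RK| = 21.6, K = (11.20, 21.30). ∠RKV = 89.1° gives KV at 179.3° from the x-axis; with |KV| = 22.9, V = (-11.70, 21.58). Then |JV| = |V − J| = 24.54.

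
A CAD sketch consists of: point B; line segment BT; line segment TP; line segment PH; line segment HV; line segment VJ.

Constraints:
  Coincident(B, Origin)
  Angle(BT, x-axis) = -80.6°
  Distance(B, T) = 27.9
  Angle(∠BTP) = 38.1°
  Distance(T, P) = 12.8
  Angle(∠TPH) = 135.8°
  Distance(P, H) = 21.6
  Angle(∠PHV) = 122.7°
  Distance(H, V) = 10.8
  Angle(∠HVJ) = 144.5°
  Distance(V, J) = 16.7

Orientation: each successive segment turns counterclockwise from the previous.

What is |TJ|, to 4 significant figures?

39.56

B is at the origin; BT runs at -80.6° with length 27.9, so T = (4.557, -27.53). ∠BTP = 38.1° gives TP at 61.30° from the x-axis; with |TP| = 12.8, P = (10.70, -16.30). ∠TPH = 135.8° gives PH at 105.5° from the x-axis; with |PH| = 21.6, H = (4.931, 4.517). ∠PHV = 122.7° gives HV at 162.8° from the x-axis; with |HV| = 10.8, V = (-5.386, 7.710). ∠HVJ = 144.5° gives VJ at -161.7° from the x-axis; with |VJ| = 16.7, J = (-21.24, 2.466). Then |TJ| = |J − T| = 39.56.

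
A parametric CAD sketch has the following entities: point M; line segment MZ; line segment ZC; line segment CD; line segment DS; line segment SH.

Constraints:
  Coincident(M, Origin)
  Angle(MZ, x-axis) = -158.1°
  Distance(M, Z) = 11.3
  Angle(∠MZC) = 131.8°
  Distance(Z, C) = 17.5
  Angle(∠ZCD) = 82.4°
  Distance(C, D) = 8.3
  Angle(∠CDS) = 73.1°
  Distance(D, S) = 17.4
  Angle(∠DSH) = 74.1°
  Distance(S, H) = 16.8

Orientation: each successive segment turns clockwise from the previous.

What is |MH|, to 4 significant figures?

27.73

∠CDS = 73.1° gives DS at -50.80° from the x-axis; with |DS| = 17.4, S = (-10.55, -3.056). ∠DSH = 74.1° gives SH at -156.7° from the x-axis; with |SH| = 16.8, H = (-25.98, -9.701). Then |MH| = |H − M| = 27.73.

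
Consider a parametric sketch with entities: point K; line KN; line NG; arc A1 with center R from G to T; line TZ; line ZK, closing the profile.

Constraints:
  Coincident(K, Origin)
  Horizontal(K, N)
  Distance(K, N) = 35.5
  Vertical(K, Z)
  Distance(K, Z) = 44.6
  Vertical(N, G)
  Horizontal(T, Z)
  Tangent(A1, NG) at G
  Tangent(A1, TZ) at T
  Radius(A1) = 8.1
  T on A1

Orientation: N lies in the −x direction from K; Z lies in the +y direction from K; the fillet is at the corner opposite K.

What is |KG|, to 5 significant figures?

50.917

K is at the origin; KN is horizontal with |KN| = 35.5 and N on the −x side, so N = (-35.500, 0.0000). KZ is vertical with |KZ| = 44.6 and Z on the +y side, so Z = (0.0000, 44.600). The virtual corner opposite K is at (-35.500, 44.600). Tangency of A1 to NG means the radius RG is perpendicular to NG and A1 meets TZ tangentially, so RT is at right angles to TZ, with radius 8.1, so the center R sits 8.1 in from both sides at R = (-27.400, 36.500). That places the tangent points at G = (-35.500, 36.500) on NG and T = (-27.400, 44.600) on TZ. Then |KG| = |G − K| = 50.917.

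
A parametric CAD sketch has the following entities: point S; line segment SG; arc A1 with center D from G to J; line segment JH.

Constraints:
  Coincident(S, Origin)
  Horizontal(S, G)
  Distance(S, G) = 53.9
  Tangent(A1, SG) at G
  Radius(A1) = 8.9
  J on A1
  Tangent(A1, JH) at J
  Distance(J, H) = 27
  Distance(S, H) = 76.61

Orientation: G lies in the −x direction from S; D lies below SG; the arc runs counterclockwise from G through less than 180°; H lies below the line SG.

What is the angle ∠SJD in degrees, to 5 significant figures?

20.445°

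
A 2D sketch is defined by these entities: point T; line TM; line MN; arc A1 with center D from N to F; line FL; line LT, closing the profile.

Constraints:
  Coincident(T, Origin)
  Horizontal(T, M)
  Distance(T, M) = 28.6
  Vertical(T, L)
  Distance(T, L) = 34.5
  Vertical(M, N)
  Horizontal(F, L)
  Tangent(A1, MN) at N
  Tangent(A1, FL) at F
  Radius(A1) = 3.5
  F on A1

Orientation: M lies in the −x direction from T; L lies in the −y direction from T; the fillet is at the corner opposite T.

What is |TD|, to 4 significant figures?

39.89

T is at the origin; TM is horizontal with |TM| = 28.6 and M on the −x side, so M = (-28.60, 0.000). TL is vertical with |TL| = 34.5 and L on the −y side, so L = (0.000, -34.50). The virtual corner opposite T is at (-28.60, -34.50). A1 meets MN tangentially, so DN is at right angles to MN and since A1 is tangent to FL there, DF ⟂ FL, with radius 3.5, so the center D sits 3.5 in from both sides at D = (-25.10, -31.00). Then |TD| = |D − T| = 39.89.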